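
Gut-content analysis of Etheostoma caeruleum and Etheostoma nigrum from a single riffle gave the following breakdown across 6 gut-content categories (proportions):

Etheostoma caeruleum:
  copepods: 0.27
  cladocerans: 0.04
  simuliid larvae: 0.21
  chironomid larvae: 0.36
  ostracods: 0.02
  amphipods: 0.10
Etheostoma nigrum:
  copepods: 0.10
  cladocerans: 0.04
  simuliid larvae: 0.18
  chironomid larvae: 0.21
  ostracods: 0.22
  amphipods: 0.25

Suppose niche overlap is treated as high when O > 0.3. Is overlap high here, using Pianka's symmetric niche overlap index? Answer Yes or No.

Σ p₁ᵢp₂ᵢ = 0.0270 + 0.0016 + 0.0378 + 0.0756 + 0.0044 + 0.0250 = 0.1714
Σp_1ᵢ² = 0.27² + 0.04² + 0.21² + 0.36² + 0.02² + 0.10² = 0.0729 + 0.0016 + 0.0441 + 0.1296 + 0.0004 + 0.0100 = 0.2586
Σp_2ᵢ² = 0.10² + 0.04² + 0.18² + 0.21² + 0.22² + 0.25² = 0.0100 + 0.0016 + 0.0324 + 0.0441 + 0.0484 + 0.0625 = 0.1990
O = 0.1714 / √(0.2586 × 0.1990) = 0.1714 / 0.22685 = 0.7556
O = 0.7556 > 0.3 → Yes.

Yes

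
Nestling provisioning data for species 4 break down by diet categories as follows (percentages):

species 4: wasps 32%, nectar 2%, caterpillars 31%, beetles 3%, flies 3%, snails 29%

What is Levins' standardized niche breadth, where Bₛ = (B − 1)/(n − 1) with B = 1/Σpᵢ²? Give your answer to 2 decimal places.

Convert percentages to proportions (divide by 100).
Σpᵢ² = 0.32² + 0.02² + 0.31² + 0.03² + 0.03² + 0.29² = 0.1024 + 0.0004 + 0.0961 + 0.0009 + 0.0009 + 0.0841 = 0.2848
B = 1 / 0.2848 = 3.5112
Bₛ = (B − 1)/(n − 1) = (3.5112 − 1)/(6 − 1) = 2.5112/5 = 0.5022

0.50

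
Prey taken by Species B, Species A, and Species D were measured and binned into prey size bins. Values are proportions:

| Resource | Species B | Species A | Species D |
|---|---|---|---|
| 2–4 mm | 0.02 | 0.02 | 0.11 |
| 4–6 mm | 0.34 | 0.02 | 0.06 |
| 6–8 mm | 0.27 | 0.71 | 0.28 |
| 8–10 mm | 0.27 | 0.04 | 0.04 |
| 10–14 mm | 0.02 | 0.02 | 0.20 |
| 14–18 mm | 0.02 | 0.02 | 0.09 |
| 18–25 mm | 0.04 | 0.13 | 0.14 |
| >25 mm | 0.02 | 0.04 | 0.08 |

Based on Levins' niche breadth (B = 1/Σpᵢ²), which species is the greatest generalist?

Species D

Σp_Bᵢ² = 0.02² + 0.34² + 0.27² + 0.27² + 0.02² + 0.02² + 0.04² + 0.02² = 0.0004 + 0.1156 + 0.0729 + 0.0729 + 0.0004 + 0.0004 + 0.0016 + 0.0004 = 0.2646
B_B = 1 / 0.2646 = 3.7793
Σp_Aᵢ² = 0.02² + 0.02² + 0.71² + 0.04² + 0.02² + 0.02² + 0.13² + 0.04² = 0.0004 + 0.0004 + 0.5041 + 0.0016 + 0.0004 + 0.0004 + 0.0169 + 0.0016 = 0.5258
B_A = 1 / 0.5258 = 1.9019
Σp_Dᵢ² = 0.11² + 0.06² + 0.28² + 0.04² + 0.20² + 0.09² + 0.14² + 0.08² = 0.0121 + 0.0036 + 0.0784 + 0.0016 + 0.0400 + 0.0081 + 0.0196 + 0.0064 = 0.1698
B_D = 1 / 0.1698 = 5.8893
Highest B → broadest niche (most generalist): Species D (B = 5.89).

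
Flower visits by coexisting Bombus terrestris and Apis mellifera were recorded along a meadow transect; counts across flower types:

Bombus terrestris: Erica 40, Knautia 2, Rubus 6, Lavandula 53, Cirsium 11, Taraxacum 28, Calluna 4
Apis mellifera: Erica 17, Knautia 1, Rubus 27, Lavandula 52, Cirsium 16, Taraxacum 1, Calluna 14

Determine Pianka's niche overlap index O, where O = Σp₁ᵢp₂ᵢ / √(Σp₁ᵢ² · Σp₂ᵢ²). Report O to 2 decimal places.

Proportions for Bombus terrestris (n=144): 40/144=0.2778, 2/144=0.0139, 6/144=0.0417, 53/144=0.3681, 11/144=0.0764, 28/144=0.1944, 4/144=0.0278
Proportions for Apis mellifera (n=128): 17/128=0.1328, 1/128=0.0078, 27/128=0.2109, 52/128=0.4063, 16/128=0.1250, 1/128=0.0078, 14/128=0.1094
Σ p₁ᵢp₂ᵢ = 0.036892 + 0.000108 + 0.008795 + 0.149559 + 0.009550 + 0.001516 + 0.003041 = 0.209461
Σp_1ᵢ² = 0.2778² + 0.0139² + 0.0417² + 0.3681² + 0.0764² + 0.1944² + 0.0278² = 0.077173 + 0.000193 + 0.001739 + 0.135498 + 0.005837 + 0.037791 + 0.000773 = 0.259004
Σp_2ᵢ² = 0.1328² + 0.0078² + 0.2109² + 0.4063² + 0.1250² + 0.0078² + 0.1094² = 0.017636 + 0.000061 + 0.044479 + 0.165080 + 0.015625 + 0.000061 + 0.011968 = 0.254910
O = 0.209461 / √(0.259004 × 0.254910) = 0.209461 / 0.2569488 = 0.8152

0.82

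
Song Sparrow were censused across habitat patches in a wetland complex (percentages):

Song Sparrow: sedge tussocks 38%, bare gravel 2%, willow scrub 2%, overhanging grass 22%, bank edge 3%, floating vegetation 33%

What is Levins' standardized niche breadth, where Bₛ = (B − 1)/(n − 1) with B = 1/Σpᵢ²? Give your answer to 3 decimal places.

Convert percentages to proportions (divide by 100).
Σpᵢ² = 0.38² + 0.02² + 0.02² + 0.22² + 0.03² + 0.33² = 0.1444 + 0.0004 + 0.0004 + 0.0484 + 0.0009 + 0.1089 = 0.3034
B = 1 / 0.3034 = 3.29598
Bₛ = (B − 1)/(n − 1) = (3.29598 − 1)/(6 − 1) = 2.29598/5 = 0.45920

0.459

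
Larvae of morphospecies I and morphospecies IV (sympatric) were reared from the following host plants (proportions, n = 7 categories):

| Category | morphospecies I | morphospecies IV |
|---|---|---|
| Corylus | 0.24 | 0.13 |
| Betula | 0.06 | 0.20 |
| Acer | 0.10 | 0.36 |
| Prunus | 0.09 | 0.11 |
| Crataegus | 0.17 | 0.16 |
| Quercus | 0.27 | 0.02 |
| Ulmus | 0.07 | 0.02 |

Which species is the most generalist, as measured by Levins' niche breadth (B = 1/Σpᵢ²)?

morphospecies I

Σp_Iᵢ² = 0.24² + 0.06² + 0.10² + 0.09² + 0.17² + 0.27² + 0.07² = 0.0576 + 0.0036 + 0.0100 + 0.0081 + 0.0289 + 0.0729 + 0.0049 = 0.1860
B_I = 1 / 0.1860 = 5.3763
Σp_IVᵢ² = 0.13² + 0.20² + 0.36² + 0.11² + 0.16² + 0.02² + 0.02² = 0.0169 + 0.0400 + 0.1296 + 0.0121 + 0.0256 + 0.0004 + 0.0004 = 0.2250
B_IV = 1 / 0.2250 = 4.4444
Highest B → broadest niche (most generalist): morphospecies I (B = 5.38).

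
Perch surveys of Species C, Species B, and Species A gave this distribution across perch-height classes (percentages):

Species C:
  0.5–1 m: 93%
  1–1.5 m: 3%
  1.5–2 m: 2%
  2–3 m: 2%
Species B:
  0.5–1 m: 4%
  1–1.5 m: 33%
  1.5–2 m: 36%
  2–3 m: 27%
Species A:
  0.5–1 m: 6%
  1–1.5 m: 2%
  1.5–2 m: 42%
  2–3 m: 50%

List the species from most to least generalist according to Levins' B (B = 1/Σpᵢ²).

Species B > Species A > Species C

Convert percentages to proportions (divide by 100).
Σp_Cᵢ² = 0.93² + 0.03² + 0.02² + 0.02² = 0.8649 + 0.0009 + 0.0004 + 0.0004 = 0.8666
B_C = 1 / 0.8666 = 1.1539
Σp_Bᵢ² = 0.04² + 0.33² + 0.36² + 0.27² = 0.0016 + 0.1089 + 0.1296 + 0.0729 = 0.3130
B_B = 1 / 0.3130 = 3.1949
Σp_Aᵢ² = 0.06² + 0.02² + 0.42² + 0.50² = 0.0036 + 0.0004 + 0.1764 + 0.2500 = 0.4304
B_A = 1 / 0.4304 = 2.3234
Ranking by B (broadest → narrowest): Species B (3.19) > Species A (2.32) > Species C (1.15)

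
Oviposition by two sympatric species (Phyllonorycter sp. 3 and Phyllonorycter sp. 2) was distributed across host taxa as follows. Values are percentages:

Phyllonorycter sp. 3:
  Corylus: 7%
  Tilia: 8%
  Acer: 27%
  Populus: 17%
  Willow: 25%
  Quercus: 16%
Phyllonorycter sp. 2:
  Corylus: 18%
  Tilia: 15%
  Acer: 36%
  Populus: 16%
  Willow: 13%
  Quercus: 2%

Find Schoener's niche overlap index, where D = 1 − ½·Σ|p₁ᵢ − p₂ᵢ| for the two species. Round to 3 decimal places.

Convert percentages to proportions (divide by 100).
Σ|p₁ᵢ − p₂ᵢ| = 0.11 + 0.07 + 0.09 + 0.01 + 0.12 + 0.14 = 0.54
D = 1 − ½ × 0.54 = 1 − 0.270 = 0.73000

0.730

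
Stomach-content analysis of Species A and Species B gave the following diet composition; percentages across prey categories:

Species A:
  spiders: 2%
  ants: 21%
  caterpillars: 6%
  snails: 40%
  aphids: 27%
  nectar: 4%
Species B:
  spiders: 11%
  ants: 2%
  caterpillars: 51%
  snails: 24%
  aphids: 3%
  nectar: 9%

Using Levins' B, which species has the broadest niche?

Convert percentages to proportions (divide by 100).
Σp_Aᵢ² = 0.02² + 0.21² + 0.06² + 0.40² + 0.27² + 0.04² = 0.0004 + 0.0441 + 0.0036 + 0.1600 + 0.0729 + 0.0016 = 0.2826
B_A = 1 / 0.2826 = 3.5386
Σp_Bᵢ² = 0.11² + 0.02² + 0.51² + 0.24² + 0.03² + 0.09² = 0.0121 + 0.0004 + 0.2601 + 0.0576 + 0.0009 + 0.0081 = 0.3392
B_B = 1 / 0.3392 = 2.9481
Highest B → broadest niche (most generalist): Species A (B = 3.54).

Species A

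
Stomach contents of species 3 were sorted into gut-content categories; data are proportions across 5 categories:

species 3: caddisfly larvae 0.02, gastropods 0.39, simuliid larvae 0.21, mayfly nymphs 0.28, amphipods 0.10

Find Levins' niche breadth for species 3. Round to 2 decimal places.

Σpᵢ² = 0.02² + 0.39² + 0.21² + 0.28² + 0.10² = 0.0004 + 0.1521 + 0.0441 + 0.0784 + 0.0100 = 0.2850
B = 1 / 0.2850 = 3.5088

3.51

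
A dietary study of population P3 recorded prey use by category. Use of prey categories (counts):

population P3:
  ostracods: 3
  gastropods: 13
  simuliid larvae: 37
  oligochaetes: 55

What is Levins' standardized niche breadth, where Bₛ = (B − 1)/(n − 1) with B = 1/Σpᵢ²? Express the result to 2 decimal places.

0.52

Proportions for population P3 (n=108): 3/108=0.0278, 13/108=0.1204, 37/108=0.3426, 55/108=0.5093
Σpᵢ² = 0.0278² + 0.1204² + 0.3426² + 0.5093² = 0.000773 + 0.014496 + 0.117375 + 0.259386 = 0.392030
B = 1 / 0.392030 = 2.5508
Bₛ = (B − 1)/(n − 1) = (2.5508 − 1)/(4 − 1) = 1.5508/3 = 0.5169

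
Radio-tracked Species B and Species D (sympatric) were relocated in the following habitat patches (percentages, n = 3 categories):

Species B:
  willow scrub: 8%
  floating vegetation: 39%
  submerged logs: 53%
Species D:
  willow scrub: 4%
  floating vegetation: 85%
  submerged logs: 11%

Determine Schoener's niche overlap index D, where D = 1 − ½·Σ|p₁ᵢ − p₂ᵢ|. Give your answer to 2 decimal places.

0.54

Convert percentages to proportions (divide by 100).
Σ|p₁ᵢ − p₂ᵢ| = 0.04 + 0.46 + 0.42 = 0.92
D = 1 − ½ × 0.92 = 1 − 0.460 = 0.5400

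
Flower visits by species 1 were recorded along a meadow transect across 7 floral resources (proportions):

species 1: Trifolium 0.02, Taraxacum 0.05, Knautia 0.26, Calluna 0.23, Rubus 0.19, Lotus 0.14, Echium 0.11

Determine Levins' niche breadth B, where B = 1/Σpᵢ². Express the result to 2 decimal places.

Σpᵢ² = 0.02² + 0.05² + 0.26² + 0.23² + 0.19² + 0.14² + 0.11² = 0.0004 + 0.0025 + 0.0676 + 0.0529 + 0.0361 + 0.0196 + 0.0121 = 0.1912
B = 1 / 0.1912 = 5.2301

5.23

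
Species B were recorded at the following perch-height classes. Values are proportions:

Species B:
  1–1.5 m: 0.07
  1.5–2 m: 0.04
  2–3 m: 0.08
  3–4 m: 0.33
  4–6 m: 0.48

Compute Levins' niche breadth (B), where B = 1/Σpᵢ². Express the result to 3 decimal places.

2.839

Σpᵢ² = 0.07² + 0.04² + 0.08² + 0.33² + 0.48² = 0.0049 + 0.0016 + 0.0064 + 0.1089 + 0.2304 = 0.3522
B = 1 / 0.3522 = 2.83930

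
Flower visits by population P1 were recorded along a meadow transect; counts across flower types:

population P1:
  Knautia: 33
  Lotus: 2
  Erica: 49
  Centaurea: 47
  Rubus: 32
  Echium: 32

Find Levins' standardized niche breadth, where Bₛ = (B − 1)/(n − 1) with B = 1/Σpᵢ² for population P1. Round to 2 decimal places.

0.78

Proportions for population P1 (n=195): 33/195=0.1692, 2/195=0.0103, 49/195=0.2513, 47/195=0.2410, 32/195=0.1641, 32/195=0.1641
Σpᵢ² = 0.1692² + 0.0103² + 0.2513² + 0.2410² + 0.1641² + 0.1641² = 0.028629 + 0.000106 + 0.063152 + 0.058081 + 0.026929 + 0.026929 = 0.203826
B = 1 / 0.203826 = 4.9061
Bₛ = (B − 1)/(n − 1) = (4.9061 − 1)/(6 − 1) = 3.9061/5 = 0.7812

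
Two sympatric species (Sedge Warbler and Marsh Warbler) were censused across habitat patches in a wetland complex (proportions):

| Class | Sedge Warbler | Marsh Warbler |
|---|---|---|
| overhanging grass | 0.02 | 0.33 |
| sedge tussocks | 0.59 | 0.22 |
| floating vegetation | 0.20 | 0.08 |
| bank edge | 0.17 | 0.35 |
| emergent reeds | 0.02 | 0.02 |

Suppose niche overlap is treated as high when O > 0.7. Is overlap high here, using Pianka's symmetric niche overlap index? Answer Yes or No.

Σ p₁ᵢp₂ᵢ = 0.0066 + 0.1298 + 0.0160 + 0.0595 + 0.0004 = 0.2123
Σp_1ᵢ² = 0.02² + 0.59² + 0.20² + 0.17² + 0.02² = 0.0004 + 0.3481 + 0.0400 + 0.0289 + 0.0004 = 0.4178
Σp_2ᵢ² = 0.33² + 0.22² + 0.08² + 0.35² + 0.02² = 0.1089 + 0.0484 + 0.0064 + 0.1225 + 0.0004 = 0.2866
O = 0.2123 / √(0.4178 × 0.2866) = 0.2123 / 0.34604 = 0.6135
O = 0.6135 < 0.7 → No.

No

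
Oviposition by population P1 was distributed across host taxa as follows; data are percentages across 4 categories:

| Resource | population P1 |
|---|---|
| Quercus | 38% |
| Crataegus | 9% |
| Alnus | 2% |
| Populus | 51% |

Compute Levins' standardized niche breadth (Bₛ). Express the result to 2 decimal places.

Convert percentages to proportions (divide by 100).
Σpᵢ² = 0.38² + 0.09² + 0.02² + 0.51² = 0.1444 + 0.0081 + 0.0004 + 0.2601 = 0.4130
B = 1 / 0.4130 = 2.4213
Bₛ = (B − 1)/(n − 1) = (2.4213 − 1)/(4 − 1) = 1.4213/3 = 0.4738

0.47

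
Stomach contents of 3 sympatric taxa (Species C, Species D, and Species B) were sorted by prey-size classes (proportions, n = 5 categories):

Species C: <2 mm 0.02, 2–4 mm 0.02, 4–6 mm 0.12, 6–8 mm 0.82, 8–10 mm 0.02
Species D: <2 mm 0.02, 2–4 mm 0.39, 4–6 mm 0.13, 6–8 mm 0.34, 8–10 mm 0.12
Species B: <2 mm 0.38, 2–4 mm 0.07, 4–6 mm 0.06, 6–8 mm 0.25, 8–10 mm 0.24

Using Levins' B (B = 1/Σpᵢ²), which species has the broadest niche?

Σp_Cᵢ² = 0.02² + 0.02² + 0.12² + 0.82² + 0.02² = 0.0004 + 0.0004 + 0.0144 + 0.6724 + 0.0004 = 0.6880
B_C = 1 / 0.6880 = 1.4535
Σp_Dᵢ² = 0.02² + 0.39² + 0.13² + 0.34² + 0.12² = 0.0004 + 0.1521 + 0.0169 + 0.1156 + 0.0144 = 0.2994
B_D = 1 / 0.2994 = 3.3400
Σp_Bᵢ² = 0.38² + 0.07² + 0.06² + 0.25² + 0.24² = 0.1444 + 0.0049 + 0.0036 + 0.0625 + 0.0576 = 0.2730
B_B = 1 / 0.2730 = 3.6630
Highest B → broadest niche (most generalist): Species B (B = 3.66).

Species B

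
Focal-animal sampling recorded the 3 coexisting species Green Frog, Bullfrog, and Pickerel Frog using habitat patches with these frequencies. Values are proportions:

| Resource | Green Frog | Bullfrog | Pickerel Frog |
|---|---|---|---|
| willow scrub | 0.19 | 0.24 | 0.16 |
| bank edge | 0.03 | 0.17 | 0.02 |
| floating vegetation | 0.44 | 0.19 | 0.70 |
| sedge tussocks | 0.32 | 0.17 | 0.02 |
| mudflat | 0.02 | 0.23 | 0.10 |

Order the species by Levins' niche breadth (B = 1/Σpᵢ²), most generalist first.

Σp_Greeᵢ² = 0.19² + 0.03² + 0.44² + 0.32² + 0.02² = 0.0361 + 0.0009 + 0.1936 + 0.1024 + 0.0004 = 0.3334
B_Gree = 1 / 0.3334 = 2.9994
Σp_Bullᵢ² = 0.24² + 0.17² + 0.19² + 0.17² + 0.23² = 0.0576 + 0.0289 + 0.0361 + 0.0289 + 0.0529 = 0.2044
B_Bull = 1 / 0.2044 = 4.8924
Σp_Pickᵢ² = 0.16² + 0.02² + 0.70² + 0.02² + 0.10² = 0.0256 + 0.0004 + 0.4900 + 0.0004 + 0.0100 = 0.5264
B_Pick = 1 / 0.5264 = 1.8997
Ranking by B (broadest → narrowest): Bullfrog (4.89) > Green Frog (3.00) > Pickerel Frog (1.90)

Bullfrog > Green Frog > Pickerel Frog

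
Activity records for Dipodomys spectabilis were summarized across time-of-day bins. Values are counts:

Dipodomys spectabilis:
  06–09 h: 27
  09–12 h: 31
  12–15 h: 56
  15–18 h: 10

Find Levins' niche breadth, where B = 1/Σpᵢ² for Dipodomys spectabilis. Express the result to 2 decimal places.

Proportions for Dipodomys spectabilis (n=124): 27/124=0.2177, 31/124=0.2500, 56/124=0.4516, 10/124=0.0806
Σpᵢ² = 0.2177² + 0.2500² + 0.4516² + 0.0806² = 0.047393 + 0.062500 + 0.203943 + 0.006496 = 0.320332
B = 1 / 0.320332 = 3.1218

3.12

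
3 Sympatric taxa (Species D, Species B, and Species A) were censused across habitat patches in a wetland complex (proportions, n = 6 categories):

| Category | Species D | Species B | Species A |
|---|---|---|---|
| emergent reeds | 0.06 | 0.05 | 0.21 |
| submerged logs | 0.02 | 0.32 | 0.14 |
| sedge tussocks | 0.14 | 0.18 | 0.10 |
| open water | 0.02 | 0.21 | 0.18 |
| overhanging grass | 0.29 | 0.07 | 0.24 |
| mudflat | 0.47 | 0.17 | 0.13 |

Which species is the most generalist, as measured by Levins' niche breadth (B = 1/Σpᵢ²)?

Σp_Dᵢ² = 0.06² + 0.02² + 0.14² + 0.02² + 0.29² + 0.47² = 0.0036 + 0.0004 + 0.0196 + 0.0004 + 0.0841 + 0.2209 = 0.3290
B_D = 1 / 0.3290 = 3.0395
Σp_Bᵢ² = 0.05² + 0.32² + 0.18² + 0.21² + 0.07² + 0.17² = 0.0025 + 0.1024 + 0.0324 + 0.0441 + 0.0049 + 0.0289 = 0.2152
B_B = 1 / 0.2152 = 4.6468
Σp_Aᵢ² = 0.21² + 0.14² + 0.10² + 0.18² + 0.24² + 0.13² = 0.0441 + 0.0196 + 0.0100 + 0.0324 + 0.0576 + 0.0169 = 0.1806
B_A = 1 / 0.1806 = 5.5371
Highest B → broadest niche (most generalist): Species A (B = 5.54).

Species A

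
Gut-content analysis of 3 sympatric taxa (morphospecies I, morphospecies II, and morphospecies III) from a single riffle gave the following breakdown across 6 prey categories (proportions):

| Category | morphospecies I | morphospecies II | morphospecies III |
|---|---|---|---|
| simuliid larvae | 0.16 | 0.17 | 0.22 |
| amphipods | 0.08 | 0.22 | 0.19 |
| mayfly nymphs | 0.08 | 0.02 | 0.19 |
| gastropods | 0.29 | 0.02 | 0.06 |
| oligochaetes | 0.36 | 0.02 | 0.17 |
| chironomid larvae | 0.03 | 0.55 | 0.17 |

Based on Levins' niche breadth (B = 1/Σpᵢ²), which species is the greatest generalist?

Σp_Iᵢ² = 0.16² + 0.08² + 0.08² + 0.29² + 0.36² + 0.03² = 0.0256 + 0.0064 + 0.0064 + 0.0841 + 0.1296 + 0.0009 = 0.2530
B_I = 1 / 0.2530 = 3.9526
Σp_IIᵢ² = 0.17² + 0.22² + 0.02² + 0.02² + 0.02² + 0.55² = 0.0289 + 0.0484 + 0.0004 + 0.0004 + 0.0004 + 0.3025 = 0.3810
B_II = 1 / 0.3810 = 2.6247
Σp_IIIᵢ² = 0.22² + 0.19² + 0.19² + 0.06² + 0.17² + 0.17² = 0.0484 + 0.0361 + 0.0361 + 0.0036 + 0.0289 + 0.0289 = 0.1820
B_III = 1 / 0.1820 = 5.4945
Highest B → broadest niche (most generalist): morphospecies III (B = 5.49).

morphospecies III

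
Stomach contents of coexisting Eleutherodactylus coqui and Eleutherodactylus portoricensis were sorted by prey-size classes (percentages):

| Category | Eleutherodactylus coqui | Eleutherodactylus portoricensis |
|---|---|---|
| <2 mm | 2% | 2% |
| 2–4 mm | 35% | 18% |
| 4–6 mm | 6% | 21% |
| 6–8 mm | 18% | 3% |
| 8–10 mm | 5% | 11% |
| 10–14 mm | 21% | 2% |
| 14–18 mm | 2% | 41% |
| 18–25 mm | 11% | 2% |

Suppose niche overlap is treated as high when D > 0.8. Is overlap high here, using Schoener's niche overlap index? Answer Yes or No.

Convert percentages to proportions (divide by 100).
Σ|p₁ᵢ − p₂ᵢ| = 0.00 + 0.17 + 0.15 + 0.15 + 0.06 + 0.19 + 0.39 + 0.09 = 1.20
D = 1 − ½ × 1.20 = 1 − 0.600 = 0.4000
D = 0.4000 < 0.8 → No.

No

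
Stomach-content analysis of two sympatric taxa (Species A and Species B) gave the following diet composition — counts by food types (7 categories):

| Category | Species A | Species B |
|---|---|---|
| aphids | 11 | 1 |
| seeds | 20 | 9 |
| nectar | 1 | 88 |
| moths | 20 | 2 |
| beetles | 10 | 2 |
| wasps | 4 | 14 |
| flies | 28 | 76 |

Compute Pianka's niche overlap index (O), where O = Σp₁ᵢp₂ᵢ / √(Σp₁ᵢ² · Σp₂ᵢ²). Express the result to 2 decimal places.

Proportions for Species A (n=94): 11/94=0.1170, 20/94=0.2128, 1/94=0.0106, 20/94=0.2128, 10/94=0.1064, 4/94=0.0426, 28/94=0.2979
Proportions for Species B (n=192): 1/192=0.0052, 9/192=0.0469, 88/192=0.4583, 2/192=0.0104, 2/192=0.0104, 14/192=0.0729, 76/192=0.3958
Σ p₁ᵢp₂ᵢ = 0.000608 + 0.009980 + 0.004858 + 0.002213 + 0.001107 + 0.003106 + 0.117909 = 0.139781
Σp_1ᵢ² = 0.1170² + 0.2128² + 0.0106² + 0.2128² + 0.1064² + 0.0426² + 0.2979² = 0.013689 + 0.045284 + 0.000112 + 0.045284 + 0.011321 + 0.001815 + 0.088744 = 0.206249
Σp_2ᵢ² = 0.0052² + 0.0469² + 0.4583² + 0.0104² + 0.0104² + 0.0729² + 0.3958² = 0.000027 + 0.002200 + 0.210039 + 0.000108 + 0.000108 + 0.005314 + 0.156658 = 0.374454
O = 0.139781 / √(0.206249 × 0.374454) = 0.139781 / 0.2779042 = 0.5030

0.50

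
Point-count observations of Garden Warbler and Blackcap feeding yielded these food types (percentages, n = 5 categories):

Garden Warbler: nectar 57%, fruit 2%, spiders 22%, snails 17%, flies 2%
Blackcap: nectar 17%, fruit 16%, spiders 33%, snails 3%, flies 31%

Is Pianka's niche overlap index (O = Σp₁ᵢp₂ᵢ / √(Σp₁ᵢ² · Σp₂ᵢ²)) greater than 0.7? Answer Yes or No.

Convert percentages to proportions (divide by 100).
Σ p₁ᵢp₂ᵢ = 0.0969 + 0.0032 + 0.0726 + 0.0051 + 0.0062 = 0.1840
Σp_1ᵢ² = 0.57² + 0.02² + 0.22² + 0.17² + 0.02² = 0.3249 + 0.0004 + 0.0484 + 0.0289 + 0.0004 = 0.4030
Σp_2ᵢ² = 0.17² + 0.16² + 0.33² + 0.03² + 0.31² = 0.0289 + 0.0256 + 0.1089 + 0.0009 + 0.0961 = 0.2604
O = 0.1840 / √(0.4030 × 0.2604) = 0.1840 / 0.32395 = 0.5680
O = 0.5680 < 0.7 → No.

No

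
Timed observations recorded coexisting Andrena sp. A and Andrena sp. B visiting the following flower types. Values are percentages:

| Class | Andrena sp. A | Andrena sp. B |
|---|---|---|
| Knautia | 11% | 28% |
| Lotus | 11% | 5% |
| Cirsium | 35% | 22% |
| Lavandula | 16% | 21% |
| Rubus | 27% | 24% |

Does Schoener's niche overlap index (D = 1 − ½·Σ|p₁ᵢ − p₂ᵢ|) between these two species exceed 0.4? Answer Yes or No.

Convert percentages to proportions (divide by 100).
Σ|p₁ᵢ − p₂ᵢ| = 0.17 + 0.06 + 0.13 + 0.05 + 0.03 = 0.44
D = 1 − ½ × 0.44 = 1 − 0.220 = 0.7800
D = 0.7800 > 0.4 → Yes.

Yes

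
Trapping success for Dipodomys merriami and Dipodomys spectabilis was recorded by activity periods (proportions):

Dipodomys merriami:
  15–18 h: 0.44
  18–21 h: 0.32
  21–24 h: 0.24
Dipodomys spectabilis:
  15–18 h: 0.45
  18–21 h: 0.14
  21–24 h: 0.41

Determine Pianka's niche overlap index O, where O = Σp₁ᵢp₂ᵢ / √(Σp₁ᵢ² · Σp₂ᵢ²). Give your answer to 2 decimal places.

Σ p₁ᵢp₂ᵢ = 0.1980 + 0.0448 + 0.0984 = 0.3412
Σp_1ᵢ² = 0.44² + 0.32² + 0.24² = 0.1936 + 0.1024 + 0.0576 = 0.3536
Σp_2ᵢ² = 0.45² + 0.14² + 0.41² = 0.2025 + 0.0196 + 0.1681 = 0.3902
O = 0.3412 / √(0.3536 × 0.3902) = 0.3412 / 0.37145 = 0.9186

0.92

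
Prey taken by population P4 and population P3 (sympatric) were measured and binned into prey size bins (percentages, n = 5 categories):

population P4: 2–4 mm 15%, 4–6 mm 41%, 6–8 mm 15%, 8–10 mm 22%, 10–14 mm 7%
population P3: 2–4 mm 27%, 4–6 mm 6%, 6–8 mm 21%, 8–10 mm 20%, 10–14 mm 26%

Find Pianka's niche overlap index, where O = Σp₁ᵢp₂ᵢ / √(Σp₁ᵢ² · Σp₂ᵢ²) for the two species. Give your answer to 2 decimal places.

0.64

Convert percentages to proportions (divide by 100).
Σ p₁ᵢp₂ᵢ = 0.0405 + 0.0246 + 0.0315 + 0.0440 + 0.0182 = 0.1588
Σp_1ᵢ² = 0.15² + 0.41² + 0.15² + 0.22² + 0.07² = 0.0225 + 0.1681 + 0.0225 + 0.0484 + 0.0049 = 0.2664
Σp_2ᵢ² = 0.27² + 0.06² + 0.21² + 0.20² + 0.26² = 0.0729 + 0.0036 + 0.0441 + 0.0400 + 0.0676 = 0.2282
O = 0.1588 / √(0.2664 × 0.2282) = 0.1588 / 0.24656 = 0.6441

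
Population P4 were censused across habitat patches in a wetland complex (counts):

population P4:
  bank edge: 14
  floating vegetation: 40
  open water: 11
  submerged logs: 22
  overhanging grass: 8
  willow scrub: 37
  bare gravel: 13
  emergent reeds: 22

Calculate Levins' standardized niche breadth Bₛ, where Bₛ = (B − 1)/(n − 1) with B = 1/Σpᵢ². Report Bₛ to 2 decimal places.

Proportions for population P4 (n=167): 14/167=0.0838, 40/167=0.2395, 11/167=0.0659, 22/167=0.1317, 8/167=0.0479, 37/167=0.2216, 13/167=0.0778, 22/167=0.1317
Σpᵢ² = 0.0838² + 0.2395² + 0.0659² + 0.1317² + 0.0479² + 0.2216² + 0.0778² + 0.1317² = 0.007022 + 0.057360 + 0.004343 + 0.017345 + 0.002294 + 0.049107 + 0.006053 + 0.017345 = 0.160869
B = 1 / 0.160869 = 6.2162
Bₛ = (B − 1)/(n − 1) = (6.2162 − 1)/(8 − 1) = 5.2162/7 = 0.7452

0.75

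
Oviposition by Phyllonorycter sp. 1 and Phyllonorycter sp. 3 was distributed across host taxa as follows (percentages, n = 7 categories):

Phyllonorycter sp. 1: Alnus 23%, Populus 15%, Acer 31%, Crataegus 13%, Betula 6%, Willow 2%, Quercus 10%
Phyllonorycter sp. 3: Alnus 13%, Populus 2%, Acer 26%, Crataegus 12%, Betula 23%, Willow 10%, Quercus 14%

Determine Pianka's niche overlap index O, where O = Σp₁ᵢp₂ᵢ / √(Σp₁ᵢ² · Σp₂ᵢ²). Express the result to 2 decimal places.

0.83

Convert percentages to proportions (divide by 100).
Σ p₁ᵢp₂ᵢ = 0.0299 + 0.0030 + 0.0806 + 0.0156 + 0.0138 + 0.0020 + 0.0140 = 0.1589
Σp_1ᵢ² = 0.23² + 0.15² + 0.31² + 0.13² + 0.06² + 0.02² + 0.10² = 0.0529 + 0.0225 + 0.0961 + 0.0169 + 0.0036 + 0.0004 + 0.0100 = 0.2024
Σp_2ᵢ² = 0.13² + 0.02² + 0.26² + 0.12² + 0.23² + 0.10² + 0.14² = 0.0169 + 0.0004 + 0.0676 + 0.0144 + 0.0529 + 0.0100 + 0.0196 = 0.1818
O = 0.1589 / √(0.2024 × 0.1818) = 0.1589 / 0.19182 = 0.8284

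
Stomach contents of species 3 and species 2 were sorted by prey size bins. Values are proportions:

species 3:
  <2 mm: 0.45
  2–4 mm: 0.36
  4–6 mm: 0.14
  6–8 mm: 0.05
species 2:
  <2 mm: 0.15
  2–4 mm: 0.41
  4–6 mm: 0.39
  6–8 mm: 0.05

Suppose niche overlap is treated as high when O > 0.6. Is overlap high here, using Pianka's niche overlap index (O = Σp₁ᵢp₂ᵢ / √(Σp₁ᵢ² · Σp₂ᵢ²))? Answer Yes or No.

Σ p₁ᵢp₂ᵢ = 0.0675 + 0.1476 + 0.0546 + 0.0025 = 0.2722
Σp_1ᵢ² = 0.45² + 0.36² + 0.14² + 0.05² = 0.2025 + 0.1296 + 0.0196 + 0.0025 = 0.3542
Σp_2ᵢ² = 0.15² + 0.41² + 0.39² + 0.05² = 0.0225 + 0.1681 + 0.1521 + 0.0025 = 0.3452
O = 0.2722 / √(0.3542 × 0.3452) = 0.2722 / 0.34967 = 0.7784
O = 0.7784 > 0.6 → Yes.

Yes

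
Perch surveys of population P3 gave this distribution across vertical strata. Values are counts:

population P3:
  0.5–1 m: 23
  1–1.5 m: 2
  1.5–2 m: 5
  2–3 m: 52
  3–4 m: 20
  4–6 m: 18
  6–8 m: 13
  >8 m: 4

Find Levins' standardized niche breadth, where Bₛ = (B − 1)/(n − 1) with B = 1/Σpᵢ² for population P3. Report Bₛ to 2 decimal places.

0.50

Proportions for population P3 (n=137): 23/137=0.1679, 2/137=0.0146, 5/137=0.0365, 52/137=0.3796, 20/137=0.1460, 18/137=0.1314, 13/137=0.0949, 4/137=0.0292
Σpᵢ² = 0.1679² + 0.0146² + 0.0365² + 0.3796² + 0.1460² + 0.1314² + 0.0949² + 0.0292² = 0.028190 + 0.000213 + 0.001332 + 0.144096 + 0.021316 + 0.017266 + 0.009006 + 0.000853 = 0.222272
B = 1 / 0.222272 = 4.4990
Bₛ = (B − 1)/(n − 1) = (4.4990 − 1)/(8 − 1) = 3.4990/7 = 0.4999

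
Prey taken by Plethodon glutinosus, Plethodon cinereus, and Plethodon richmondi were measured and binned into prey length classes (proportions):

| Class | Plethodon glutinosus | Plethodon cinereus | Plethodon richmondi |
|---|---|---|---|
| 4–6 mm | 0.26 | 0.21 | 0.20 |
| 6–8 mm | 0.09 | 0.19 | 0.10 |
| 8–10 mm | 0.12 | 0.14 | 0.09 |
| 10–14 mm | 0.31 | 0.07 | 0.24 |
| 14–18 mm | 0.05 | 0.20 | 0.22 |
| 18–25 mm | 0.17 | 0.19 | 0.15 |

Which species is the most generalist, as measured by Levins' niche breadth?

Plethodon cinereus

Σp_glutᵢ² = 0.26² + 0.09² + 0.12² + 0.31² + 0.05² + 0.17² = 0.0676 + 0.0081 + 0.0144 + 0.0961 + 0.0025 + 0.0289 = 0.2176
B_glut = 1 / 0.2176 = 4.5956
Σp_cineᵢ² = 0.21² + 0.19² + 0.14² + 0.07² + 0.20² + 0.19² = 0.0441 + 0.0361 + 0.0196 + 0.0049 + 0.0400 + 0.0361 = 0.1808
B_cine = 1 / 0.1808 = 5.5310
Σp_richᵢ² = 0.20² + 0.10² + 0.09² + 0.24² + 0.22² + 0.15² = 0.0400 + 0.0100 + 0.0081 + 0.0576 + 0.0484 + 0.0225 = 0.1866
B_rich = 1 / 0.1866 = 5.3591
Highest B → broadest niche (most generalist): Plethodon cinereus (B = 5.53).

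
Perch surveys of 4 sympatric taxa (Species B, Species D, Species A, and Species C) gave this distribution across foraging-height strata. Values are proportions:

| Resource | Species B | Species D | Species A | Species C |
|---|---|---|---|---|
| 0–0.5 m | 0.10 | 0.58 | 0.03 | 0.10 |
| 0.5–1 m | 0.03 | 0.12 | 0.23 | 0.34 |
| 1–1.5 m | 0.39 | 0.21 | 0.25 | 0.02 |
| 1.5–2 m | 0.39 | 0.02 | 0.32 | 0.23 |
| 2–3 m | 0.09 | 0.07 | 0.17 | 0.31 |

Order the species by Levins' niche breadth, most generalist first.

Species A > Species C > Species B > Species D

Σp_Bᵢ² = 0.10² + 0.03² + 0.39² + 0.39² + 0.09² = 0.0100 + 0.0009 + 0.1521 + 0.1521 + 0.0081 = 0.3232
B_B = 1 / 0.3232 = 3.0941
Σp_Dᵢ² = 0.58² + 0.12² + 0.21² + 0.02² + 0.07² = 0.3364 + 0.0144 + 0.0441 + 0.0004 + 0.0049 = 0.4002
B_D = 1 / 0.4002 = 2.4988
Σp_Aᵢ² = 0.03² + 0.23² + 0.25² + 0.32² + 0.17² = 0.0009 + 0.0529 + 0.0625 + 0.1024 + 0.0289 = 0.2476
B_A = 1 / 0.2476 = 4.0388
Σp_Cᵢ² = 0.10² + 0.34² + 0.02² + 0.23² + 0.31² = 0.0100 + 0.1156 + 0.0004 + 0.0529 + 0.0961 = 0.2750
B_C = 1 / 0.2750 = 3.6364
Ranking by B (broadest → narrowest): Species A (4.04) > Species C (3.64) > Species B (3.09) > Species D (2.50)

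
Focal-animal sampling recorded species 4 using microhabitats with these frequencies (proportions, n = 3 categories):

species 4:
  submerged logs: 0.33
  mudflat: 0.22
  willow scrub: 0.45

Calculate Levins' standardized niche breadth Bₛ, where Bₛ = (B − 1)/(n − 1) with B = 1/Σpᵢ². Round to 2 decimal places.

Σpᵢ² = 0.33² + 0.22² + 0.45² = 0.1089 + 0.0484 + 0.2025 = 0.3598
B = 1 / 0.3598 = 2.7793
Bₛ = (B − 1)/(n − 1) = (2.7793 − 1)/(3 − 1) = 1.7793/2 = 0.8897

0.89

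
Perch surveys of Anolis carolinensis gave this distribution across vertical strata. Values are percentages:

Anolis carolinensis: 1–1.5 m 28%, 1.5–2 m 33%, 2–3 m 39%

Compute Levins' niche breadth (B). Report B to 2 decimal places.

2.95

Convert percentages to proportions (divide by 100).
Σpᵢ² = 0.28² + 0.33² + 0.39² = 0.0784 + 0.1089 + 0.1521 = 0.3394
B = 1 / 0.3394 = 2.9464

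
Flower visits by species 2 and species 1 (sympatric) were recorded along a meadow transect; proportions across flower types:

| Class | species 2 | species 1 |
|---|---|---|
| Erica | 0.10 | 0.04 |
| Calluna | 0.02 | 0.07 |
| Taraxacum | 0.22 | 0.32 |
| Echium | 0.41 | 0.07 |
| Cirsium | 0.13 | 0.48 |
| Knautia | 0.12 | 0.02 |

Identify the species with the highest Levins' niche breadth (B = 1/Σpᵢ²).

species 2

Σp_2ᵢ² = 0.10² + 0.02² + 0.22² + 0.41² + 0.13² + 0.12² = 0.0100 + 0.0004 + 0.0484 + 0.1681 + 0.0169 + 0.0144 = 0.2582
B_2 = 1 / 0.2582 = 3.8730
Σp_1ᵢ² = 0.04² + 0.07² + 0.32² + 0.07² + 0.48² + 0.02² = 0.0016 + 0.0049 + 0.1024 + 0.0049 + 0.2304 + 0.0004 = 0.3446
B_1 = 1 / 0.3446 = 2.9019
Highest B → broadest niche (most generalist): species 2 (B = 3.87).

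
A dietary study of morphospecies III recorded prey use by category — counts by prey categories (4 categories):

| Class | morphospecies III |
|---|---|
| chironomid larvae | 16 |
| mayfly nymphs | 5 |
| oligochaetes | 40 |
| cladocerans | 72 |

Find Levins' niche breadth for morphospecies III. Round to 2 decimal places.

2.50

Proportions for morphospecies III (n=133): 16/133=0.1203, 5/133=0.0376, 40/133=0.3008, 72/133=0.5414
Σpᵢ² = 0.1203² + 0.0376² + 0.3008² + 0.5414² = 0.014472 + 0.001414 + 0.090481 + 0.293114 = 0.399481
B = 1 / 0.399481 = 2.5032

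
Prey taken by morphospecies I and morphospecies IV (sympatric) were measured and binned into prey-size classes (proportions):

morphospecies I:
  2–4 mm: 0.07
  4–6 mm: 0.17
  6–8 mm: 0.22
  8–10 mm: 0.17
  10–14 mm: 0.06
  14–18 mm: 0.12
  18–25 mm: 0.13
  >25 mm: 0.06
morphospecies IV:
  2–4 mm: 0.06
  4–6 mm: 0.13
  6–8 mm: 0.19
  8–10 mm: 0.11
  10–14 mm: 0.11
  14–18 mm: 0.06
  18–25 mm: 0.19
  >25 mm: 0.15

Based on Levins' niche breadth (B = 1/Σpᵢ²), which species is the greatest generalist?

morphospecies IV

Σp_Iᵢ² = 0.07² + 0.17² + 0.22² + 0.17² + 0.06² + 0.12² + 0.13² + 0.06² = 0.0049 + 0.0289 + 0.0484 + 0.0289 + 0.0036 + 0.0144 + 0.0169 + 0.0036 = 0.1496
B_I = 1 / 0.1496 = 6.6845
Σp_IVᵢ² = 0.06² + 0.13² + 0.19² + 0.11² + 0.11² + 0.06² + 0.19² + 0.15² = 0.0036 + 0.0169 + 0.0361 + 0.0121 + 0.0121 + 0.0036 + 0.0361 + 0.0225 = 0.1430
B_IV = 1 / 0.1430 = 6.9930
Highest B → broadest niche (most generalist): morphospecies IV (B = 6.99).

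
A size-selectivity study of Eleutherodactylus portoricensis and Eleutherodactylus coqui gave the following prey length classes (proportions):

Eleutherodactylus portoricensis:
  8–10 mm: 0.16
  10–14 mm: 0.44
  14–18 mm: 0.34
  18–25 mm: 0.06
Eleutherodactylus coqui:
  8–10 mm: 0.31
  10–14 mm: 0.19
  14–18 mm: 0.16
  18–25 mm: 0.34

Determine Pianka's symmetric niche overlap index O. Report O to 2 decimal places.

0.68

Σ p₁ᵢp₂ᵢ = 0.0496 + 0.0836 + 0.0544 + 0.0204 = 0.2080
Σp_1ᵢ² = 0.16² + 0.44² + 0.34² + 0.06² = 0.0256 + 0.1936 + 0.1156 + 0.0036 = 0.3384
Σp_2ᵢ² = 0.31² + 0.19² + 0.16² + 0.34² = 0.0961 + 0.0361 + 0.0256 + 0.1156 = 0.2734
O = 0.2080 / √(0.3384 × 0.2734) = 0.2080 / 0.30417 = 0.6838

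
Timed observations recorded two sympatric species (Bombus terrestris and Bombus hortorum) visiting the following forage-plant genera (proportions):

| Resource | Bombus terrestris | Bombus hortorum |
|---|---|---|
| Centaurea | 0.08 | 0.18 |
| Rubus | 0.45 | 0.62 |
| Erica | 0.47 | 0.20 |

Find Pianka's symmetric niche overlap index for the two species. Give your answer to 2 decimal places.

0.87

Σ p₁ᵢp₂ᵢ = 0.0144 + 0.2790 + 0.0940 = 0.3874
Σp_1ᵢ² = 0.08² + 0.45² + 0.47² = 0.0064 + 0.2025 + 0.2209 = 0.4298
Σp_2ᵢ² = 0.18² + 0.62² + 0.20² = 0.0324 + 0.3844 + 0.0400 = 0.4568
O = 0.3874 / √(0.4298 × 0.4568) = 0.3874 / 0.44309 = 0.8743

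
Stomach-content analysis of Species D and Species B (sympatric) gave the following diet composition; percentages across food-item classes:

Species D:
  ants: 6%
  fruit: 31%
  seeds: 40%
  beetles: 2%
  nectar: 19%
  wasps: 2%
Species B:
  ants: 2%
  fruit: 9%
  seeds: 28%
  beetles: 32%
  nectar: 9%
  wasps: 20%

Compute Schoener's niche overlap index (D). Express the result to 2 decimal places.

Convert percentages to proportions (divide by 100).
Σ|p₁ᵢ − p₂ᵢ| = 0.04 + 0.22 + 0.12 + 0.30 + 0.10 + 0.18 = 0.96
D = 1 − ½ × 0.96 = 1 − 0.480 = 0.5200

0.52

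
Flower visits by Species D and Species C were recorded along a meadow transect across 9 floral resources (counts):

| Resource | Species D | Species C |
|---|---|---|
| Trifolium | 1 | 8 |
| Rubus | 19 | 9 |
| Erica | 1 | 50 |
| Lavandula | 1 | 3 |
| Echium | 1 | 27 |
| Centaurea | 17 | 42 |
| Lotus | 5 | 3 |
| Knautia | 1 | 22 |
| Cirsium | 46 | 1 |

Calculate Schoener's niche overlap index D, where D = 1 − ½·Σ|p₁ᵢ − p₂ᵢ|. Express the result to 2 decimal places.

0.32

Proportions for Species D (n=92): 1/92=0.0109, 19/92=0.2065, 1/92=0.0109, 1/92=0.0109, 1/92=0.0109, 17/92=0.1848, 5/92=0.0543, 1/92=0.0109, 46/92=0.5000
Proportions for Species C (n=165): 8/165=0.0485, 9/165=0.0545, 50/165=0.3030, 3/165=0.0182, 27/165=0.1636, 42/165=0.2545, 3/165=0.0182, 22/165=0.1333, 1/165=0.0061
Σ|p₁ᵢ − p₂ᵢ| = 0.0376 + 0.1520 + 0.2921 + 0.0073 + 0.1527 + 0.0697 + 0.0361 + 0.1224 + 0.4939 = 1.3638
D = 1 − ½ × 1.3638 = 1 − 0.68190 = 0.31810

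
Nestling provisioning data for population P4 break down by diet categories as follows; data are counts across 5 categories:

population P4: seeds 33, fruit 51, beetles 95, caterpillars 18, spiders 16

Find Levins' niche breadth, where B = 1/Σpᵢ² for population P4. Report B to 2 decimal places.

3.41

Proportions for population P4 (n=213): 33/213=0.1549, 51/213=0.2394, 95/213=0.4460, 18/213=0.0845, 16/213=0.0751
Σpᵢ² = 0.1549² + 0.2394² + 0.4460² + 0.0845² + 0.0751² = 0.023994 + 0.057312 + 0.198916 + 0.007140 + 0.005640 = 0.293002
B = 1 / 0.293002 = 3.4129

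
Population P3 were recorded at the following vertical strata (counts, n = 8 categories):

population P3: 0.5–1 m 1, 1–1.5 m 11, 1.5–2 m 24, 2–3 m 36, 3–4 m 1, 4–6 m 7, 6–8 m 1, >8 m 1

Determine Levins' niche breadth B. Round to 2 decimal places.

3.29

Proportions for population P3 (n=82): 1/82=0.0122, 11/82=0.1341, 24/82=0.2927, 36/82=0.4390, 1/82=0.0122, 7/82=0.0854, 1/82=0.0122, 1/82=0.0122
Σpᵢ² = 0.0122² + 0.1341² + 0.2927² + 0.4390² + 0.0122² + 0.0854² + 0.0122² + 0.0122² = 0.000149 + 0.017983 + 0.085673 + 0.192721 + 0.000149 + 0.007293 + 0.000149 + 0.000149 = 0.304266
B = 1 / 0.304266 = 3.2866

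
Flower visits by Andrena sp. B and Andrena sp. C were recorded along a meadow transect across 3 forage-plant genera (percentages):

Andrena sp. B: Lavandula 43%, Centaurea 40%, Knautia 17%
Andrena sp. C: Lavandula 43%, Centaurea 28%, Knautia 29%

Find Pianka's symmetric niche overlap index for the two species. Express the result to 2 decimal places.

0.96

Convert percentages to proportions (divide by 100).
Σ p₁ᵢp₂ᵢ = 0.1849 + 0.1120 + 0.0493 = 0.3462
Σp_1ᵢ² = 0.43² + 0.40² + 0.17² = 0.1849 + 0.1600 + 0.0289 = 0.3738
Σp_2ᵢ² = 0.43² + 0.28² + 0.29² = 0.1849 + 0.0784 + 0.0841 = 0.3474
O = 0.3462 / √(0.3738 × 0.3474) = 0.3462 / 0.36036 = 0.9607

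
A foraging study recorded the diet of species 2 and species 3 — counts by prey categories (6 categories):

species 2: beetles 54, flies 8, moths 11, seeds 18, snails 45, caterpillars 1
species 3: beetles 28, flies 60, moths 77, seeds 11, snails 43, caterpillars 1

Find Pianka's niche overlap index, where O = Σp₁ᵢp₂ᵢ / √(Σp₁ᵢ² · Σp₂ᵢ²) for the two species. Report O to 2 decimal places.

Proportions for species 2 (n=137): 54/137=0.3942, 8/137=0.0584, 11/137=0.0803, 18/137=0.1314, 45/137=0.3285, 1/137=0.0073
Proportions for species 3 (n=220): 28/220=0.1273, 60/220=0.2727, 77/220=0.3500, 11/220=0.0500, 43/220=0.1955, 1/220=0.0045
Σ p₁ᵢp₂ᵢ = 0.050182 + 0.015926 + 0.028105 + 0.006570 + 0.064222 + 0.000033 = 0.165038
Σp_1ᵢ² = 0.3942² + 0.0584² + 0.0803² + 0.1314² + 0.3285² + 0.0073² = 0.155394 + 0.003411 + 0.006448 + 0.017266 + 0.107912 + 0.000053 = 0.290484
Σp_2ᵢ² = 0.1273² + 0.2727² + 0.3500² + 0.0500² + 0.1955² + 0.0045² = 0.016205 + 0.074365 + 0.122500 + 0.002500 + 0.038220 + 0.000020 = 0.253810
O = 0.165038 / √(0.290484 × 0.253810) = 0.165038 / 0.2715285 = 0.6078

0.61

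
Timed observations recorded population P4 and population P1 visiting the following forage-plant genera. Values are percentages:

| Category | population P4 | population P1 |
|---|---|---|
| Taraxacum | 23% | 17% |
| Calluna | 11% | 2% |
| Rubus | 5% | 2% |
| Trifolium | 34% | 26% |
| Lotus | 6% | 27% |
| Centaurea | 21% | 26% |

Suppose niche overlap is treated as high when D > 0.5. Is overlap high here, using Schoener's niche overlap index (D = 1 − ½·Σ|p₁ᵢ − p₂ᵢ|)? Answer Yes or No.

Convert percentages to proportions (divide by 100).
Σ|p₁ᵢ − p₂ᵢ| = 0.06 + 0.09 + 0.03 + 0.08 + 0.21 + 0.05 = 0.52
D = 1 − ½ × 0.52 = 1 − 0.260 = 0.7400
D = 0.7400 > 0.5 → Yes.

Yes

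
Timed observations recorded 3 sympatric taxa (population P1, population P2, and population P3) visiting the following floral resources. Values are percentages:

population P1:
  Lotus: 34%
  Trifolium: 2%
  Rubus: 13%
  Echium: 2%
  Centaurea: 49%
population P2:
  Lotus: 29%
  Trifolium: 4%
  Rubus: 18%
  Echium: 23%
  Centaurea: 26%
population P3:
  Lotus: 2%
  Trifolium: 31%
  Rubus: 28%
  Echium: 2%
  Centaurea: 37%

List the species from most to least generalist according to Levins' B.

Convert percentages to proportions (divide by 100).
Σp_P1ᵢ² = 0.34² + 0.02² + 0.13² + 0.02² + 0.49² = 0.1156 + 0.0004 + 0.0169 + 0.0004 + 0.2401 = 0.3734
B_P1 = 1 / 0.3734 = 2.6781
Σp_P2ᵢ² = 0.29² + 0.04² + 0.18² + 0.23² + 0.26² = 0.0841 + 0.0016 + 0.0324 + 0.0529 + 0.0676 = 0.2386
B_P2 = 1 / 0.2386 = 4.1911
Σp_P3ᵢ² = 0.02² + 0.31² + 0.28² + 0.02² + 0.37² = 0.0004 + 0.0961 + 0.0784 + 0.0004 + 0.1369 = 0.3122
B_P3 = 1 / 0.3122 = 3.2031
Ranking by B (broadest → narrowest): population P2 (4.19) > population P3 (3.20) > population P1 (2.68)

population P2 > population P3 > population P1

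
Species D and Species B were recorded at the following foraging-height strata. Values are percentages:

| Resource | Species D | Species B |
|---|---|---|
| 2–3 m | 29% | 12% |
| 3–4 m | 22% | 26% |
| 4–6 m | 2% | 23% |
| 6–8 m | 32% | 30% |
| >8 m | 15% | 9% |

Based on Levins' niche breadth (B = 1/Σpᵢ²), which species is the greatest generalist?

Convert percentages to proportions (divide by 100).
Σp_Dᵢ² = 0.29² + 0.22² + 0.02² + 0.32² + 0.15² = 0.0841 + 0.0484 + 0.0004 + 0.1024 + 0.0225 = 0.2578
B_D = 1 / 0.2578 = 3.8790
Σp_Bᵢ² = 0.12² + 0.26² + 0.23² + 0.30² + 0.09² = 0.0144 + 0.0676 + 0.0529 + 0.0900 + 0.0081 = 0.2330
B_B = 1 / 0.2330 = 4.2918
Highest B → broadest niche (most generalist): Species B (B = 4.29).

Species B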